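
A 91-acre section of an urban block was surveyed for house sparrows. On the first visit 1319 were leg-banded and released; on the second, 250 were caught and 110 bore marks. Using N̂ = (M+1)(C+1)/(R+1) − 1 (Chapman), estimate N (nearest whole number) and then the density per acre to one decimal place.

density ≈ 32.8 house sparrows per acre

N̂ = 1320·251/111 − 1 = 331320/111 − 1 ≈ 2983.9 → 2984
Density = N̂ / area = 2984 / 91 ≈ 32.79 → 32.8 per acre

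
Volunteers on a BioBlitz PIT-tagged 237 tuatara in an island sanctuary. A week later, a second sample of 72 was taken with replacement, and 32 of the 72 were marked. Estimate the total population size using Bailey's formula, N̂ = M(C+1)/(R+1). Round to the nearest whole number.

N̂ = 237·(72+1)/(32+1) = 237·73/33 = 17301/33 ≈ 524.3 → 524

N ≈ 524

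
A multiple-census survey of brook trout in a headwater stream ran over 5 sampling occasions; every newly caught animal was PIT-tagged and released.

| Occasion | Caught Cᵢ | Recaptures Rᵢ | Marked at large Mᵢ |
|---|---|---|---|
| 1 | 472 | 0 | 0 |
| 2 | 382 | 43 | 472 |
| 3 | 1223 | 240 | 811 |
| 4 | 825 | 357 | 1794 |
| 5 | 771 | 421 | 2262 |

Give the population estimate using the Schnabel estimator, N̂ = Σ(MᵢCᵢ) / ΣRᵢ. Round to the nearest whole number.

Σ MᵢCᵢ = 0·472 + 472·382 + 811·1223 + 1794·825 + 2262·771 = 0 + 180304 + 991853 + 1480050 + 1744002 = 4396209
Σ Rᵢ = 0 + 43 + 240 + 357 + 421 = 1061
N̂ = 4396209 / 1061 ≈ 4143.46 → 4143

N ≈ 4143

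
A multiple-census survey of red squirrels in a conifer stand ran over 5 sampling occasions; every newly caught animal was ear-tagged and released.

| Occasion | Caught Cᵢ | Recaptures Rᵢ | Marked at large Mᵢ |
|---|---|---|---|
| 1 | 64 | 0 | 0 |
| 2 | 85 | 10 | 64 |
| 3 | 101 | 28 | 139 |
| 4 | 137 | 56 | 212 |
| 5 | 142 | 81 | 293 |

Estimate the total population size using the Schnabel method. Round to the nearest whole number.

Σ MᵢCᵢ = 0·64 + 64·85 + 139·101 + 212·137 + 293·142 = 0 + 5440 + 14039 + 29044 + 41606 = 90129
Σ Rᵢ = 0 + 10 + 28 + 56 + 81 = 175
N̂ = 90129 / 175 ≈ 515.0 → 515

N ≈ 515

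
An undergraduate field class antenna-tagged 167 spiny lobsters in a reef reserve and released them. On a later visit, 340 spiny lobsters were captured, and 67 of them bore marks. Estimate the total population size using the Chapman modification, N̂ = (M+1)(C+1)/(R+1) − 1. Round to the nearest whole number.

N ≈ 841

N̂ = (167+1)(340+1)/(67+1) − 1 = 168·341/68 − 1
= 57288/68 − 1 ≈ 842.47 − 1 ≈ 841.47 → 841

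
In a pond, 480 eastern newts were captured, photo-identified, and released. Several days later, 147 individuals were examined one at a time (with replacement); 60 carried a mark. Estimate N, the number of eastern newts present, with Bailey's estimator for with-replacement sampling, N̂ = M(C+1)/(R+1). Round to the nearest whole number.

N̂ = 480·(147+1)/(60+1) = 480·148/61 = 71040/61 ≈ 1164.6 → 1165

N ≈ 1165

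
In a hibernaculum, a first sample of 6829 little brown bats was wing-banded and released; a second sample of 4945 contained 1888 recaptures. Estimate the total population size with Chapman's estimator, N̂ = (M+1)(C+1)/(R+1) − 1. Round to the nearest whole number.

N̂ = (6829+1)(4945+1)/(1888+1) − 1 = 6830·4946/1889 − 1
= 33781180/1889 − 1 ≈ 17883.1 − 1 ≈ 17882.1 → 17882

N ≈ 17,882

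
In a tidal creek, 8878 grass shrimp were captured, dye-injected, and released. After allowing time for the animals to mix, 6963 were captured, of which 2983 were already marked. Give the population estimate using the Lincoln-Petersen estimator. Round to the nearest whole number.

N = (8878 × 6963) / 2983 = 61817514 / 2983 ≈ 20723.3 → 20723

N ≈ 20,723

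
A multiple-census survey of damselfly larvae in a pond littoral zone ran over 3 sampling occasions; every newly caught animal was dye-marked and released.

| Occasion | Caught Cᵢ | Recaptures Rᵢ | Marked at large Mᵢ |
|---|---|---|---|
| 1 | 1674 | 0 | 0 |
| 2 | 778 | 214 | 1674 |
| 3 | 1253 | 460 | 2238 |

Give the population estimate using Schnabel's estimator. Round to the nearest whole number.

N ≈ 6093

Σ MᵢCᵢ = 0·1674 + 1674·778 + 2238·1253 = 0 + 1302372 + 2804214 = 4106586
Σ Rᵢ = 0 + 214 + 460 = 674
N̂ = 4106586 / 674 ≈ 6092.9 → 6093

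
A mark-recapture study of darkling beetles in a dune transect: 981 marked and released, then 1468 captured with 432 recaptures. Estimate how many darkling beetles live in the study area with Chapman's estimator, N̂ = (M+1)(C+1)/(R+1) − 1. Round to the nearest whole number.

N ≈ 3331

N̂ = (981+1)(1468+1)/(432+1) − 1 = 982·1469/433 − 1
= 1442558/433 − 1 ≈ 3331.5 − 1 ≈ 3330.5 → 3331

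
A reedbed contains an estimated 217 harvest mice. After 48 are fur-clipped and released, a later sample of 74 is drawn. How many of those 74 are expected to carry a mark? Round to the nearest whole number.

Expected recaptures E[R] = M·C / N.
E[R] = 48 × 74 / 217 = 3552 / 217 ≈ 16.4 → 16

expected recaptures ≈ 16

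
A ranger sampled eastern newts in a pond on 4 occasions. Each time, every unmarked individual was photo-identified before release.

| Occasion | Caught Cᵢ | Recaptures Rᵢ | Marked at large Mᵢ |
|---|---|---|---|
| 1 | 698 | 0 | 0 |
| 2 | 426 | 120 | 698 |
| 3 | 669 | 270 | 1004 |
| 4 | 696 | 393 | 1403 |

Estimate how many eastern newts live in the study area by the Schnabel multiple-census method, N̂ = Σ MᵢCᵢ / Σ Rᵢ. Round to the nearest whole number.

Σ MᵢCᵢ = 0·698 + 698·426 + 1004·669 + 1403·696 = 0 + 297348 + 671676 + 976488 = 1945512
Σ Rᵢ = 0 + 120 + 270 + 393 = 783
N̂ = 1945512 / 783 ≈ 2484.7 → 2485

N ≈ 2485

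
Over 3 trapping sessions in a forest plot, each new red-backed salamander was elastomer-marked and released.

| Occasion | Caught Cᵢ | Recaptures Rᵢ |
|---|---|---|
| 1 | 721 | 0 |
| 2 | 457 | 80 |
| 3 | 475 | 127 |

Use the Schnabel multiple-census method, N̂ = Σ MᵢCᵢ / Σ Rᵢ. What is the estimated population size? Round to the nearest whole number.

Marked at large before each occasion: Mᵢ = Σⱼ<ᵢ (Cⱼ − Rⱼ) → M1=0, M2=721, M3=1098
Σ MᵢCᵢ = 0·721 + 721·457 + 1098·475 = 0 + 329497 + 521550 = 851047
Σ Rᵢ = 0 + 80 + 127 = 207
N̂ = 851047 / 207 ≈ 4111.3 → 4111

N ≈ 4111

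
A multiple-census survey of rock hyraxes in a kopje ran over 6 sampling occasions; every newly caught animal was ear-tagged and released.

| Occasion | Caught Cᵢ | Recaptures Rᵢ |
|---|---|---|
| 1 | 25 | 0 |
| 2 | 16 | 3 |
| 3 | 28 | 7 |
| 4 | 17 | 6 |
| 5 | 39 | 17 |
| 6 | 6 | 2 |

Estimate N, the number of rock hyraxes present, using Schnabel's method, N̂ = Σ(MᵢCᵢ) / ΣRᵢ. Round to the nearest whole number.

Marked at large before each occasion: Mᵢ = Σⱼ<ᵢ (Cⱼ − Rⱼ) → M1=0, M2=25, M3=38, M4=59, M5=70, M6=92
Σ MᵢCᵢ = 0·25 + 25·16 + 38·28 + 59·17 + 70·39 + 92·6 = 0 + 400 + 1064 + 1003 + 2730 + 552 = 5749
Σ Rᵢ = 0 + 3 + 7 + 6 + 17 + 2 = 35
N̂ = 5749 / 35 ≈ 164.3 → 164

N ≈ 164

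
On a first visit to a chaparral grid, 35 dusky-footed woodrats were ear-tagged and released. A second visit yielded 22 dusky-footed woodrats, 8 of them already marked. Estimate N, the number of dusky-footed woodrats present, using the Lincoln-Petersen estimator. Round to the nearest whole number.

N ≈ 96

Lincoln-Petersen assumes M/N = R/C, so N = M·C / R.
N = (35 × 22) / 8 = 770 / 8 ≈ 96.2 → 96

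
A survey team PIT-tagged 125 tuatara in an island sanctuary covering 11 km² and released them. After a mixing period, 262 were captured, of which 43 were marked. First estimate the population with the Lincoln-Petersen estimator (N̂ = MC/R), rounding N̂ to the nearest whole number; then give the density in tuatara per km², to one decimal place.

N̂ = 125·262/43 = 32750/43 ≈ 761.6 → 762
Density = N̂ / area = 762 / 11 ≈ 69.27 → 69.3 per km²

density ≈ 69.3 tuatara per km²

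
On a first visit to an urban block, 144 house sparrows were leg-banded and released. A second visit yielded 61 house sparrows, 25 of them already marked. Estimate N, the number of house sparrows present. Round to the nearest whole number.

N ≈ 351

If marked individuals mix randomly, R/C ≈ M/N, giving N ≈ M·C/R.
N = (144 × 61) / 25 = 8784 / 25 ≈ 351.4 → 351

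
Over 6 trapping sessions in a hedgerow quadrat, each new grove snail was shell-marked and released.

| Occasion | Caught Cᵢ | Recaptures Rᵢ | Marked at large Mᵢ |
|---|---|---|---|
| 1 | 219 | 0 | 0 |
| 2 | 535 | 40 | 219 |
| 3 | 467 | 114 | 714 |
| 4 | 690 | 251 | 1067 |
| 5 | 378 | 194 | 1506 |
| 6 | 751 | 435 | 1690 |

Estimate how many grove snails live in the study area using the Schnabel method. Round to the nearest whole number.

N ≈ 2926

Σ MᵢCᵢ = 0·219 + 219·535 + 714·467 + 1067·690 + 1506·378 + 1690·751 = 0 + 117165 + 333438 + 736230 + 569268 + 1269190 = 3025291
Σ Rᵢ = 0 + 40 + 114 + 251 + 194 + 435 = 1034
N̂ = 3025291 / 1034 ≈ 2925.8 → 2926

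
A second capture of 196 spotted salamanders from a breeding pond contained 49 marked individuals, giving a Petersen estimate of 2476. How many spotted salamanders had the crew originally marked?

From N = M·C/R: M = N·R / C = 2476·49 / 196 = 121324 / 196 = 619.

M = 619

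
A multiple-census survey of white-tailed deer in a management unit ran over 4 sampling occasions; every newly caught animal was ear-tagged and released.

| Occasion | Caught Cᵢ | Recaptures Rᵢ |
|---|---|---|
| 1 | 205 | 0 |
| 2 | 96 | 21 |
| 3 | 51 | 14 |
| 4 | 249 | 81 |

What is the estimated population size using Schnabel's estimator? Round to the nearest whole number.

N ≈ 973

Marked at large before each occasion: Mᵢ = Σⱼ<ᵢ (Cⱼ − Rⱼ) → M1=0, M2=205, M3=280, M4=317
Σ MᵢCᵢ = 0·205 + 205·96 + 280·51 + 317·249 = 0 + 19680 + 14280 + 78933 = 112893
Σ Rᵢ = 0 + 21 + 14 + 81 = 116
N̂ = 112893 / 116 ≈ 973.2 → 973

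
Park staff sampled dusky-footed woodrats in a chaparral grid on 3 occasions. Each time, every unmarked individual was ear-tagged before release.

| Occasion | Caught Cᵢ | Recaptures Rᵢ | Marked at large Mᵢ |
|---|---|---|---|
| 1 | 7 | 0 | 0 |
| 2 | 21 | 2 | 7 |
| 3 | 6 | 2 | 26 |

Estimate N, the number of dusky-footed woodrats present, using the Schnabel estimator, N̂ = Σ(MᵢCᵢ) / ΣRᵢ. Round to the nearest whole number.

N ≈ 76

Σ MᵢCᵢ = 0·7 + 7·21 + 26·6 = 0 + 147 + 156 = 303
Σ Rᵢ = 0 + 2 + 2 = 4
N̂ = 303 / 4 ≈ 75.8 → 76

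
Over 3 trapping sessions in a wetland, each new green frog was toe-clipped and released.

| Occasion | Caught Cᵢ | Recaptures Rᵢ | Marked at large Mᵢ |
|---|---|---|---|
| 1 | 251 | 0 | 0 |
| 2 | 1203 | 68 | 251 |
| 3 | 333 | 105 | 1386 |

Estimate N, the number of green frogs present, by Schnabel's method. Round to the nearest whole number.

N ≈ 4413

Σ MᵢCᵢ = 0·251 + 251·1203 + 1386·333 = 0 + 301953 + 461538 = 763491
Σ Rᵢ = 0 + 68 + 105 = 173
N̂ = 763491 / 173 ≈ 4413.2 → 4413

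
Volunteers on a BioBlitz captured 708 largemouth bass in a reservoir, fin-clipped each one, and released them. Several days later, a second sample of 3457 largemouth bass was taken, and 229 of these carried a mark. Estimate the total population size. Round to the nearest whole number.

N ≈ 10,688

N = (708 × 3457) / 229 = 2447556 / 229 ≈ 10688.0 → 10688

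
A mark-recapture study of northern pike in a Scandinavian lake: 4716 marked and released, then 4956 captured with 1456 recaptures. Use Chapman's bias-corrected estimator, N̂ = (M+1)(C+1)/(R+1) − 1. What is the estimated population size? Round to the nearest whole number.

N ≈ 16,047

N̂ = (4716+1)(4956+1)/(1456+1) − 1 = 4717·4957/1457 − 1
= 23382169/1457 − 1 ≈ 16048.2 − 1 ≈ 16047.2 → 16047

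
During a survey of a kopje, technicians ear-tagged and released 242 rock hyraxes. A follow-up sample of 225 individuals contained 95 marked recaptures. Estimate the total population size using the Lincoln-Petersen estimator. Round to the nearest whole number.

N = (242 × 225) / 95 = 54450 / 95 ≈ 573.2 → 573

N ≈ 573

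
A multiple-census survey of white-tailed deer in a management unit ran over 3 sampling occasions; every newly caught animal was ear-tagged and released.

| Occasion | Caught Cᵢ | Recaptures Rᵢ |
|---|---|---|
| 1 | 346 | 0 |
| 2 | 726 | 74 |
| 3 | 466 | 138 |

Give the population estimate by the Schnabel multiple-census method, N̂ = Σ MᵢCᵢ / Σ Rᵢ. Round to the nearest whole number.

Marked at large before each occasion: Mᵢ = Σⱼ<ᵢ (Cⱼ − Rⱼ) → M1=0, M2=346, M3=998
Σ MᵢCᵢ = 0·346 + 346·726 + 998·466 = 0 + 251196 + 465068 = 716264
Σ Rᵢ = 0 + 74 + 138 = 212
N̂ = 716264 / 212 ≈ 3378.6 → 3379

N ≈ 3379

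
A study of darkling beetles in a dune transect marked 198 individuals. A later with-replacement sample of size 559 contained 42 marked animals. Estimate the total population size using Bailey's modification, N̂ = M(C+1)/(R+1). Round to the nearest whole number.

N ≈ 2579

N̂ = 198·(559+1)/(42+1) = 198·560/43 = 110880/43 ≈ 2578.6 → 2579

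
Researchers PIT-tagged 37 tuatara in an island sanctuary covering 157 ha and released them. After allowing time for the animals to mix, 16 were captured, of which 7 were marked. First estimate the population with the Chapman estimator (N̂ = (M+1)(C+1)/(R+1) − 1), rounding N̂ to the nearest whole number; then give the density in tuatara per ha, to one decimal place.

density ≈ 0.5 tuatara per ha

N̂ = 38·17/8 − 1 = 646/8 − 1 ≈ 79.8 → 80
Density = N̂ / area = 80 / 157 ≈ 0.51 → 0.5 per ha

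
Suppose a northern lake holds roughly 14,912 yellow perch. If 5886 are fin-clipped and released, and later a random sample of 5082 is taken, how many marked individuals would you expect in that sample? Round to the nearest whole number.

Expected recaptures E[R] = M·C / N.
E[R] = 5886 × 5082 / 14912 = 29912652 / 14912 ≈ 2005.9 → 2006

expected recaptures ≈ 2006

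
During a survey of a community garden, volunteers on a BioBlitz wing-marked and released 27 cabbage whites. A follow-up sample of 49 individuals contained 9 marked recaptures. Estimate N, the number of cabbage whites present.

N = 147

N = (27 × 49) / 9 = 1323 / 9 = 147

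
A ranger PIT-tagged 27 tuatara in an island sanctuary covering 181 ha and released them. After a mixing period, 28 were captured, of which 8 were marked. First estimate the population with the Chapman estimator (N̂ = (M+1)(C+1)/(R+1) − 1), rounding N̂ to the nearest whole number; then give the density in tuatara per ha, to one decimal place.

N̂ = 28·29/9 − 1 = 812/9 − 1 ≈ 89.2 → 89
Density = N̂ / area = 89 / 181 ≈ 0.49 → 0.5 per ha

density ≈ 0.5 tuatara per ha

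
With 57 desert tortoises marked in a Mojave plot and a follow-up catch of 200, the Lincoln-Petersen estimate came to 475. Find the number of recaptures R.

R = 24

From N = M·C/R: R = M·C / N = 57·200 / 475 = 11400 / 475 = 24.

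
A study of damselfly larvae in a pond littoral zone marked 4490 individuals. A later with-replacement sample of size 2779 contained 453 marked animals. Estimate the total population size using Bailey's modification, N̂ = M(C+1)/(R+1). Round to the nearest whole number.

N̂ = 4490·(2779+1)/(453+1) = 4490·2780/454 = 12482200/454 ≈ 27493.8 → 27494

N ≈ 27,494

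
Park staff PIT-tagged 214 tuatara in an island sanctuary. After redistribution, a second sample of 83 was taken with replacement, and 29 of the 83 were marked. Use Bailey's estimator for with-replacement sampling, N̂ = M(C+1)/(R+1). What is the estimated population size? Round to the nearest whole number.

N̂ = 214·(83+1)/(29+1) = 214·84/30 = 17976/30 ≈ 599.2 → 599

N ≈ 599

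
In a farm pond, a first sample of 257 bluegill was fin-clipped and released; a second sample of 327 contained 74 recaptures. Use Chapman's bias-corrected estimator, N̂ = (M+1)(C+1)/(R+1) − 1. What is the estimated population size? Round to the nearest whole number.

N ≈ 1127

N̂ = (257+1)(327+1)/(74+1) − 1 = 258·328/75 − 1
= 84624/75 − 1 ≈ 1128.3 − 1 ≈ 1127.3 → 1127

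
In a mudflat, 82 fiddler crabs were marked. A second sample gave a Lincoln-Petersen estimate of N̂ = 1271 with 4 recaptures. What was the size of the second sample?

C = 62

From N = M·C/R: C = N·R / M = 1271·4 / 82 = 5084 / 82 = 62.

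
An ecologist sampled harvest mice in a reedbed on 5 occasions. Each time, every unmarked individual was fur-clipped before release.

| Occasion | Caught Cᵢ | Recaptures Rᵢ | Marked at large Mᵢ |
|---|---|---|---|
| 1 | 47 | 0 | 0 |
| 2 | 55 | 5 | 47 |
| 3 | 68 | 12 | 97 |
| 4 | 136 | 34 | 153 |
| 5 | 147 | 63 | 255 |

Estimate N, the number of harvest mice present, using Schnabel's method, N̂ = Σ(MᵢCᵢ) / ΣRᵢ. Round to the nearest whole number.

Σ MᵢCᵢ = 0·47 + 47·55 + 97·68 + 153·136 + 255·147 = 0 + 2585 + 6596 + 20808 + 37485 = 67474
Σ Rᵢ = 0 + 5 + 12 + 34 + 63 = 114
N̂ = 67474 / 114 ≈ 591.9 → 592

N ≈ 592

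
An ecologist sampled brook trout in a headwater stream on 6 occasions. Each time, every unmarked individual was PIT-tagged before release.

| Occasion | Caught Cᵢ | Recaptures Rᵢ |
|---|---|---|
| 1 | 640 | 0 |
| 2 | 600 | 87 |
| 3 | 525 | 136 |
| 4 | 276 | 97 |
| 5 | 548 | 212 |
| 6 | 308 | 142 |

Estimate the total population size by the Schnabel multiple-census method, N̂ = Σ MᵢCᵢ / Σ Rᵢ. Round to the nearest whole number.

Marked at large before each occasion: Mᵢ = Σⱼ<ᵢ (Cⱼ − Rⱼ) → M1=0, M2=640, M3=1153, M4=1542, M5=1721, M6=2057
Σ MᵢCᵢ = 0·640 + 640·600 + 1153·525 + 1542·276 + 1721·548 + 2057·308 = 0 + 384000 + 605325 + 425592 + 943108 + 633556 = 2991581
Σ Rᵢ = 0 + 87 + 136 + 97 + 212 + 142 = 674
N̂ = 2991581 / 674 ≈ 4438.5 → 4439

N ≈ 4439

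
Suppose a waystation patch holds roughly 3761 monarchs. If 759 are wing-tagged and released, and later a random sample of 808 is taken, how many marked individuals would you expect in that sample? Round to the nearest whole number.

Expected recaptures E[R] = M·C / N.
E[R] = 759 × 808 / 3761 = 613272 / 3761 ≈ 163.1 → 163

expected recaptures ≈ 163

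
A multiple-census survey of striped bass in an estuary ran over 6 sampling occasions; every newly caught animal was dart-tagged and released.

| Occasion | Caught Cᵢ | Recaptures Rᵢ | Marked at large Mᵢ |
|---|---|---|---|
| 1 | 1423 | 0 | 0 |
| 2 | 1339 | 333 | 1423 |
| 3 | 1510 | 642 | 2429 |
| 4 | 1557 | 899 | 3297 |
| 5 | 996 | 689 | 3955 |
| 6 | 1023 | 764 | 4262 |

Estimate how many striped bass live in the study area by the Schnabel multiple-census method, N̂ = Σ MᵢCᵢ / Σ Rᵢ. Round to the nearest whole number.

N ≈ 5713

Σ MᵢCᵢ = 0·1423 + 1423·1339 + 2429·1510 + 3297·1557 + 3955·996 + 4262·1023 = 0 + 1905397 + 3667790 + 5133429 + 3939180 + 4360026 = 19005822
Σ Rᵢ = 0 + 333 + 642 + 899 + 689 + 764 = 3327
N̂ = 19005822 / 3327 ≈ 5712.6 → 5713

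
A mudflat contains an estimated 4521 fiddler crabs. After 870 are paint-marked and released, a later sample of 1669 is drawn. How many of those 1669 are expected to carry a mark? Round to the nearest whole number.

expected recaptures ≈ 321

Expected recaptures E[R] = M·C / N.
E[R] = 870 × 1669 / 4521 = 1452030 / 4521 ≈ 321.2 → 321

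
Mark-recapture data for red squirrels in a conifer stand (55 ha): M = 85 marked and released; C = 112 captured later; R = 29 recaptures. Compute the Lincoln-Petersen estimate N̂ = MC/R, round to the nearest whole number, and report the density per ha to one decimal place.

N̂ = 85·112/29 = 9520/29 ≈ 328.3 → 328
Density = N̂ / area = 328 / 55 ≈ 5.96 → 6.0 per ha

density ≈ 6.0 red squirrels per ha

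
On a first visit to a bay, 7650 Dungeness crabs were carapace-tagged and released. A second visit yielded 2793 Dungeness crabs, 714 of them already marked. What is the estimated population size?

If marked individuals mix randomly, R/C ≈ M/N, giving N ≈ M·C/R.
N = (7650 × 2793) / 714 = 21366450 / 714 = 29925

N = 29,925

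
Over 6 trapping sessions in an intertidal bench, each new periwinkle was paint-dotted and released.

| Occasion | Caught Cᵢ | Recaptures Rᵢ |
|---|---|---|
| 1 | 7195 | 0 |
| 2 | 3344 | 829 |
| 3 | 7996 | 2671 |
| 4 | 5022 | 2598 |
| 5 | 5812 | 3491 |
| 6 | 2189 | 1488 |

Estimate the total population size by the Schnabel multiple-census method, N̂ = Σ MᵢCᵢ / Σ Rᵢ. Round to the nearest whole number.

N ≈ 29,067

Marked at large before each occasion: Mᵢ = Σⱼ<ᵢ (Cⱼ − Rⱼ) → M1=0, M2=7195, M3=9710, M4=15035, M5=17459, M6=19780
Σ MᵢCᵢ = 0·7195 + 7195·3344 + 9710·7996 + 15035·5022 + 17459·5812 + 19780·2189 = 0 + 24060080 + 77641160 + 75505770 + 101471708 + 43298420 = 321977138
Σ Rᵢ = 0 + 829 + 2671 + 2598 + 3491 + 1488 = 11077
N̂ = 321977138 / 11077 ≈ 29067.2 → 29067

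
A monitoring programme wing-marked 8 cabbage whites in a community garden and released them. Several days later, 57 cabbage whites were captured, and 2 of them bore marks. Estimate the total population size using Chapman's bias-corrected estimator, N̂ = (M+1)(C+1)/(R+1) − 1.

N̂ = (8+1)(57+1)/(2+1) − 1 = 9·58/3 − 1
= 522/3 − 1 = 174 − 1 = 173

N = 173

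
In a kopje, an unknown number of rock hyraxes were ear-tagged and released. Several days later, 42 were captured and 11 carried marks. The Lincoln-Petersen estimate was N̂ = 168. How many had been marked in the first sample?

M = 44

From N = M·C/R: M = N·R / C = 168·11 / 42 = 1848 / 42 = 44.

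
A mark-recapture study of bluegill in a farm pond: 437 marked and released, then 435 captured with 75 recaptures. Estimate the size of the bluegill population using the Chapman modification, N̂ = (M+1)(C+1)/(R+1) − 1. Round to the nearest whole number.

N ≈ 2512

N̂ = (437+1)(435+1)/(75+1) − 1 = 438·436/76 − 1
= 190968/76 − 1 ≈ 2512.7 − 1 ≈ 2511.7 → 2512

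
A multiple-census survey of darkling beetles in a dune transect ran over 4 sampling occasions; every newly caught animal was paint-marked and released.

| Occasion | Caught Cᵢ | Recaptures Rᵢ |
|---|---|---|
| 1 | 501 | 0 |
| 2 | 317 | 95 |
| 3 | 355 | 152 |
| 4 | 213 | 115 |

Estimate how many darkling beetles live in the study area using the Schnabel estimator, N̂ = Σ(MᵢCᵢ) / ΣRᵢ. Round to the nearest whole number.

Marked at large before each occasion: Mᵢ = Σⱼ<ᵢ (Cⱼ − Rⱼ) → M1=0, M2=501, M3=723, M4=926
Σ MᵢCᵢ = 0·501 + 501·317 + 723·355 + 926·213 = 0 + 158817 + 256665 + 197238 = 612720
Σ Rᵢ = 0 + 95 + 152 + 115 = 362
N̂ = 612720 / 362 ≈ 1692.6 → 1693

N ≈ 1693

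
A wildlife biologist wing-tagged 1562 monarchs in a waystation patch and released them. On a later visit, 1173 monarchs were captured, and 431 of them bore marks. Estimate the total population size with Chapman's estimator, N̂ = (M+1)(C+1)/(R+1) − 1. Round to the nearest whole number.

N̂ = (1562+1)(1173+1)/(431+1) − 1 = 1563·1174/432 − 1
= 1834962/432 − 1 ≈ 4247.6 − 1 ≈ 4246.6 → 4247

N ≈ 4247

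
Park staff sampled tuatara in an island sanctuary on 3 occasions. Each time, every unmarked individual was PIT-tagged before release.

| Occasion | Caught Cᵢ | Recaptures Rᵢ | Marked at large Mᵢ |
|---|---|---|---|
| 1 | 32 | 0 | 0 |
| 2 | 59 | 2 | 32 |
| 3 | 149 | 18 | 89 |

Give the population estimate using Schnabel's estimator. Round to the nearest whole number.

N ≈ 757

Σ MᵢCᵢ = 0·32 + 32·59 + 89·149 = 0 + 1888 + 13261 = 15149
Σ Rᵢ = 0 + 2 + 18 = 20
N̂ = 15149 / 20 ≈ 757.45 → 757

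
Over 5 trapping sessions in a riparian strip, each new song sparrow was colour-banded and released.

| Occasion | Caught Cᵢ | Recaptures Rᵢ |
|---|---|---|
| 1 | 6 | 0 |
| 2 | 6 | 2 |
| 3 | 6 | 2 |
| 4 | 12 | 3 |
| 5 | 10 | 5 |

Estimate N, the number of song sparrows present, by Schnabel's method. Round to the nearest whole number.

Marked at large before each occasion: Mᵢ = Σⱼ<ᵢ (Cⱼ − Rⱼ) → M1=0, M2=6, M3=10, M4=14, M5=23
Σ MᵢCᵢ = 0·6 + 6·6 + 10·6 + 14·12 + 23·10 = 0 + 36 + 60 + 168 + 230 = 494
Σ Rᵢ = 0 + 2 + 2 + 3 + 5 = 12
N̂ = 494 / 12 ≈ 41.2 → 41

N ≈ 41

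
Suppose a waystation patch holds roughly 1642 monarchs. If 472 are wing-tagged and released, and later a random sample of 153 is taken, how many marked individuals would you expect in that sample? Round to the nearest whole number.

Expected recaptures E[R] = M·C / N.
E[R] = 472 × 153 / 1642 = 72216 / 1642 ≈ 44.0 → 44

expected recaptures ≈ 44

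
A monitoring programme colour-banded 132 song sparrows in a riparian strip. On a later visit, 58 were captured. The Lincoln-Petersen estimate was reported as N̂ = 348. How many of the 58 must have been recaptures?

From N = M·C/R: R = M·C / N = 132·58 / 348 = 7656 / 348 = 22.

R = 22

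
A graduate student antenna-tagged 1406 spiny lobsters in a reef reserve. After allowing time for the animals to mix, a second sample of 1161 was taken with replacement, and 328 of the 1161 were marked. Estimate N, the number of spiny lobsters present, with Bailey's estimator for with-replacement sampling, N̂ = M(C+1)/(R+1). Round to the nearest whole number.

N ≈ 4966

N̂ = 1406·(1161+1)/(328+1) = 1406·1162/329 = 1633772/329 ≈ 4965.9 → 4966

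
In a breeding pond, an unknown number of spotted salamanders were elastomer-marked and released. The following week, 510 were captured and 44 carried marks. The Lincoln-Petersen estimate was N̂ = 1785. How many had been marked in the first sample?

From N = M·C/R: M = N·R / C = 1785·44 / 510 = 78540 / 510 = 154.

M = 154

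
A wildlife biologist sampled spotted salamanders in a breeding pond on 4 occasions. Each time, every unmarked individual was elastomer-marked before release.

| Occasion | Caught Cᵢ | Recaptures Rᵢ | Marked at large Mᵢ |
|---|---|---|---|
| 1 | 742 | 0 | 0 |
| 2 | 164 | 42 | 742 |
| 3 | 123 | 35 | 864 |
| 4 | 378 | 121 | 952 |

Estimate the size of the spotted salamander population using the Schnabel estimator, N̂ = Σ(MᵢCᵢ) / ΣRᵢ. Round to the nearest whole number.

N ≈ 2969

Σ MᵢCᵢ = 0·742 + 742·164 + 864·123 + 952·378 = 0 + 121688 + 106272 + 359856 = 587816
Σ Rᵢ = 0 + 42 + 35 + 121 = 198
N̂ = 587816 / 198 ≈ 2968.8 → 2969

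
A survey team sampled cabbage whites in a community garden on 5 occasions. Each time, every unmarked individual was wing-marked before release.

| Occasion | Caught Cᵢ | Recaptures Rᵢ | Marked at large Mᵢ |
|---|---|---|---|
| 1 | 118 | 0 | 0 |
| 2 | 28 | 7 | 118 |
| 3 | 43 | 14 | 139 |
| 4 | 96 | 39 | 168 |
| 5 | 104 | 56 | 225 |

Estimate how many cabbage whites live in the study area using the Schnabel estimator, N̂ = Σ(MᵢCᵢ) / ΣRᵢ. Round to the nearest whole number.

N ≈ 421

Σ MᵢCᵢ = 0·118 + 118·28 + 139·43 + 168·96 + 225·104 = 0 + 3304 + 5977 + 16128 + 23400 = 48809
Σ Rᵢ = 0 + 7 + 14 + 39 + 56 = 116
N̂ = 48809 / 116 ≈ 420.8 → 421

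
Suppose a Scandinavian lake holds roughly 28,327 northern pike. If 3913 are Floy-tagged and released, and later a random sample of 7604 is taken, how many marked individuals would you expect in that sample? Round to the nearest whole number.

The marked fraction of the population is 3913/28327, so in a sample of 7604 expect C·(M/N) marked.
E[R] = 3913 × 7604 / 28327 = 29754452 / 28327 ≈ 1050.4 → 1050

expected recaptures ≈ 1050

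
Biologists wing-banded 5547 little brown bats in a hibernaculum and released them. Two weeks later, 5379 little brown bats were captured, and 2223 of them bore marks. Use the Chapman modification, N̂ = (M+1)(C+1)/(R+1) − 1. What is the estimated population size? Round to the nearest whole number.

N̂ = (5547+1)(5379+1)/(2223+1) − 1 = 5548·5380/2224 − 1
= 29848240/2224 − 1 ≈ 13421.0 − 1 ≈ 13420.0 → 13420

N ≈ 13,420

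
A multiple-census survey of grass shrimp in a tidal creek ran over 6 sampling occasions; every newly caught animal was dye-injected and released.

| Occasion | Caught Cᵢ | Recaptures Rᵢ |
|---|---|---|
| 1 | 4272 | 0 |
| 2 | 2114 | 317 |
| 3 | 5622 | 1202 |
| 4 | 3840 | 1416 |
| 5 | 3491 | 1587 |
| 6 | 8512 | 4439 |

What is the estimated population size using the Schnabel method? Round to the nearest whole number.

N ≈ 28,415

Marked at large before each occasion: Mᵢ = Σⱼ<ᵢ (Cⱼ − Rⱼ) → M1=0, M2=4272, M3=6069, M4=10489, M5=12913, M6=14817
Σ MᵢCᵢ = 0·4272 + 4272·2114 + 6069·5622 + 10489·3840 + 12913·3491 + 14817·8512 = 0 + 9031008 + 34119918 + 40277760 + 45079283 + 126122304 = 254630273
Σ Rᵢ = 0 + 317 + 1202 + 1416 + 1587 + 4439 = 8961
N̂ = 254630273 / 8961 ≈ 28415.4 → 28415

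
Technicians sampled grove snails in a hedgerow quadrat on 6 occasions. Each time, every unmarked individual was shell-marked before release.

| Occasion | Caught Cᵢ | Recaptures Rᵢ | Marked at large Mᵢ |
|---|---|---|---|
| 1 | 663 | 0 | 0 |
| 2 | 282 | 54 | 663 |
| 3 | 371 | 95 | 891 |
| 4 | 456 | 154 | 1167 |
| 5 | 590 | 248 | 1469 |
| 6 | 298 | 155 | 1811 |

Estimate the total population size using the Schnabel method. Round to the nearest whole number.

N ≈ 3479

Σ MᵢCᵢ = 0·663 + 663·282 + 891·371 + 1167·456 + 1469·590 + 1811·298 = 0 + 186966 + 330561 + 532152 + 866710 + 539678 = 2456067
Σ Rᵢ = 0 + 54 + 95 + 154 + 248 + 155 = 706
N̂ = 2456067 / 706 ≈ 3478.8 → 3479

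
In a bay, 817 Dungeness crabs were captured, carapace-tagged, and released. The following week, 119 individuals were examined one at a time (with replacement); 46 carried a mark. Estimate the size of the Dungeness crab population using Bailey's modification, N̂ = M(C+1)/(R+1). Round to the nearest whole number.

N ≈ 2086

N̂ = 817·(119+1)/(46+1) = 817·120/47 = 98040/47 ≈ 2086.0 → 2086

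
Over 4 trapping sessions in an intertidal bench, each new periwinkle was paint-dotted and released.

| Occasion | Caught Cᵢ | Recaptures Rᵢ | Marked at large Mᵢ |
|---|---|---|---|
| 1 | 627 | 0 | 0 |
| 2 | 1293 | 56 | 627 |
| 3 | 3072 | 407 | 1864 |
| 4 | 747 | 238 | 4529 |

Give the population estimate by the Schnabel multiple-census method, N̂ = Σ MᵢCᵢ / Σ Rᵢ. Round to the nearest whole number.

Σ MᵢCᵢ = 0·627 + 627·1293 + 1864·3072 + 4529·747 = 0 + 810711 + 5726208 + 3383163 = 9920082
Σ Rᵢ = 0 + 56 + 407 + 238 = 701
N̂ = 9920082 / 701 ≈ 14151.3 → 14151

N ≈ 14,151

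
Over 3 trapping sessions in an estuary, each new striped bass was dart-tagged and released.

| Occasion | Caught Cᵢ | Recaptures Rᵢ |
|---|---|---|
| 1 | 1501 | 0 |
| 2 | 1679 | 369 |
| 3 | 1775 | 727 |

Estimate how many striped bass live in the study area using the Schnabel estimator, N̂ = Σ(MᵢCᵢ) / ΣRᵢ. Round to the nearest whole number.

Marked at large before each occasion: Mᵢ = Σⱼ<ᵢ (Cⱼ − Rⱼ) → M1=0, M2=1501, M3=2811
Σ MᵢCᵢ = 0·1501 + 1501·1679 + 2811·1775 = 0 + 2520179 + 4989525 = 7509704
Σ Rᵢ = 0 + 369 + 727 = 1096
N̂ = 7509704 / 1096 ≈ 6851.9 → 6852

N ≈ 6852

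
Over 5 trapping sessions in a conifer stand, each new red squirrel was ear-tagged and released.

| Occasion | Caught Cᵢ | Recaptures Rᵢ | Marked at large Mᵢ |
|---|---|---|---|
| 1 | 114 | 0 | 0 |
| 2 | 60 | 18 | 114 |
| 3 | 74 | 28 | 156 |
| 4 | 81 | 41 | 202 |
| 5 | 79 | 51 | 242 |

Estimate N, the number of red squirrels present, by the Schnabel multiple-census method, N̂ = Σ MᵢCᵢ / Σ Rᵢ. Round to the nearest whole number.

N ≈ 390

Σ MᵢCᵢ = 0·114 + 114·60 + 156·74 + 202·81 + 242·79 = 0 + 6840 + 11544 + 16362 + 19118 = 53864
Σ Rᵢ = 0 + 18 + 28 + 41 + 51 = 138
N̂ = 53864 / 138 ≈ 390.3 → 390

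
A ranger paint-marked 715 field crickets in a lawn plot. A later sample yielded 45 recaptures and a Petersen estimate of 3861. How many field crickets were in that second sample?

C = 243

From N = M·C/R: C = N·R / M = 3861·45 / 715 = 173745 / 715 = 243.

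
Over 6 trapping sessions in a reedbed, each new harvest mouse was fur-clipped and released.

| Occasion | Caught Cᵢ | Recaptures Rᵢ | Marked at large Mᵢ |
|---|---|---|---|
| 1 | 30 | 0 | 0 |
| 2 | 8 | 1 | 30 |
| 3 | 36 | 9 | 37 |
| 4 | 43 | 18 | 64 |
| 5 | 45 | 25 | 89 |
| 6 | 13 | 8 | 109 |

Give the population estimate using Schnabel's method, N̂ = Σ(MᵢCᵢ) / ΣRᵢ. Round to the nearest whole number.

N ≈ 160

Σ MᵢCᵢ = 0·30 + 30·8 + 37·36 + 64·43 + 89·45 + 109·13 = 0 + 240 + 1332 + 2752 + 4005 + 1417 = 9746
Σ Rᵢ = 0 + 1 + 9 + 18 + 25 + 8 = 61
N̂ = 9746 / 61 ≈ 159.8 → 160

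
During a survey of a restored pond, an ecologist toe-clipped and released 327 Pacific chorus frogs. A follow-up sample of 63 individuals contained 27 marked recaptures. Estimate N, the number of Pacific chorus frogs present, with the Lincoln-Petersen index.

N = 763

N = (327 × 63) / 27 = 20601 / 27 = 763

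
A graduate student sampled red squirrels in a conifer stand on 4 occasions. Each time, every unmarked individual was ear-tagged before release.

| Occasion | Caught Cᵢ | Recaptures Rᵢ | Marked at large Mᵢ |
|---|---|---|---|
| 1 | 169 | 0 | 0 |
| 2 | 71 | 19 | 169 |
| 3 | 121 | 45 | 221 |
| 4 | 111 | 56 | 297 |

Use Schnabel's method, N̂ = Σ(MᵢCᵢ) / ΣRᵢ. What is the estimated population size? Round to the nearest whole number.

N ≈ 598

Σ MᵢCᵢ = 0·169 + 169·71 + 221·121 + 297·111 = 0 + 11999 + 26741 + 32967 = 71707
Σ Rᵢ = 0 + 19 + 45 + 56 = 120
N̂ = 71707 / 120 ≈ 597.6 → 598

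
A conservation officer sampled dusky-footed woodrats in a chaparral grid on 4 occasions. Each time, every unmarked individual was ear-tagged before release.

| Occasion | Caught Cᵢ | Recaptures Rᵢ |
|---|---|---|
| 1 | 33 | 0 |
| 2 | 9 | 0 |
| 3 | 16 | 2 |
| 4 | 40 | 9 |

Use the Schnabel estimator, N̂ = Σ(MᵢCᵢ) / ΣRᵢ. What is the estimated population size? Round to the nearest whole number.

N ≈ 292

Marked at large before each occasion: Mᵢ = Σⱼ<ᵢ (Cⱼ − Rⱼ) → M1=0, M2=33, M3=42, M4=56
Σ MᵢCᵢ = 0·33 + 33·9 + 42·16 + 56·40 = 0 + 297 + 672 + 2240 = 3209
Σ Rᵢ = 0 + 0 + 2 + 9 = 11
N̂ = 3209 / 11 ≈ 291.7 → 292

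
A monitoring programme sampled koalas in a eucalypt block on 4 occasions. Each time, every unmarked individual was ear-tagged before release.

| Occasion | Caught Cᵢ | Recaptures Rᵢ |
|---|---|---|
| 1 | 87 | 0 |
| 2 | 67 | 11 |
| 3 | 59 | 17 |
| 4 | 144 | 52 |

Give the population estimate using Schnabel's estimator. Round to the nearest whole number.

N ≈ 511

Marked at large before each occasion: Mᵢ = Σⱼ<ᵢ (Cⱼ − Rⱼ) → M1=0, M2=87, M3=143, M4=185
Σ MᵢCᵢ = 0·87 + 87·67 + 143·59 + 185·144 = 0 + 5829 + 8437 + 26640 = 40906
Σ Rᵢ = 0 + 11 + 17 + 52 = 80
N̂ = 40906 / 80 ≈ 511.3 → 511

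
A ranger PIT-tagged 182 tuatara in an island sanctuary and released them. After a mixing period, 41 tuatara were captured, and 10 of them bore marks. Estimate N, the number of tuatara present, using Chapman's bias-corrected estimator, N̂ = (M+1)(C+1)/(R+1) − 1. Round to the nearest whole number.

N̂ = (182+1)(41+1)/(10+1) − 1 = 183·42/11 − 1
= 7686/11 − 1 ≈ 698.7 − 1 ≈ 697.7 → 698

N ≈ 698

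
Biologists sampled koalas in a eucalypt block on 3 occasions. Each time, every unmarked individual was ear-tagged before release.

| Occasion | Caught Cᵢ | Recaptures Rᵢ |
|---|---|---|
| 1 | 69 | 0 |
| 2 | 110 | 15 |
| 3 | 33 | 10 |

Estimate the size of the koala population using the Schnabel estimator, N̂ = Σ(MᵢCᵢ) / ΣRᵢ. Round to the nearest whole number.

N ≈ 520

Marked at large before each occasion: Mᵢ = Σⱼ<ᵢ (Cⱼ − Rⱼ) → M1=0, M2=69, M3=164
Σ MᵢCᵢ = 0·69 + 69·110 + 164·33 = 0 + 7590 + 5412 = 13002
Σ Rᵢ = 0 + 15 + 10 = 25
N̂ = 13002 / 25 ≈ 520.1 → 520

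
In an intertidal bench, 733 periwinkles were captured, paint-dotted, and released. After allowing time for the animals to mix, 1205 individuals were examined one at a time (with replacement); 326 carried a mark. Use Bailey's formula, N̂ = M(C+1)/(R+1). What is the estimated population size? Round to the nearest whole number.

N ≈ 2703

N̂ = 733·(1205+1)/(326+1) = 733·1206/327 = 883998/327 ≈ 2703.4 → 2703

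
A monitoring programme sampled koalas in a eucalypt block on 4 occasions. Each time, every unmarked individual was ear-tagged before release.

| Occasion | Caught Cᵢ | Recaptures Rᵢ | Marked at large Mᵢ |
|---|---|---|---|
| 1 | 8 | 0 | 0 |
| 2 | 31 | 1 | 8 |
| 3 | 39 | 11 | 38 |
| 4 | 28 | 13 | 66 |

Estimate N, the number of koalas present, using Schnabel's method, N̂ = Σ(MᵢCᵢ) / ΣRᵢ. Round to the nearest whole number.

N ≈ 143

Σ MᵢCᵢ = 0·8 + 8·31 + 38·39 + 66·28 = 0 + 248 + 1482 + 1848 = 3578
Σ Rᵢ = 0 + 1 + 11 + 13 = 25
N̂ = 3578 / 25 ≈ 143.1 → 143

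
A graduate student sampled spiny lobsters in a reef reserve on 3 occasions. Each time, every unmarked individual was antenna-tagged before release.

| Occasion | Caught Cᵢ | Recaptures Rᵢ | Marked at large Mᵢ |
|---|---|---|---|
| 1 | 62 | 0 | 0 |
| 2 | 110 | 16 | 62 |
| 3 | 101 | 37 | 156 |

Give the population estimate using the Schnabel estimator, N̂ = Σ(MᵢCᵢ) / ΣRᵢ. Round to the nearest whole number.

N ≈ 426

Σ MᵢCᵢ = 0·62 + 62·110 + 156·101 = 0 + 6820 + 15756 = 22576
Σ Rᵢ = 0 + 16 + 37 = 53
N̂ = 22576 / 53 ≈ 426.0 → 426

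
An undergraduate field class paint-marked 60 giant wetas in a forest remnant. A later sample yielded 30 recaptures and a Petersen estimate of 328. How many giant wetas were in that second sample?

From N = M·C/R: C = N·R / M = 328·30 / 60 = 9840 / 60 = 164.

C = 164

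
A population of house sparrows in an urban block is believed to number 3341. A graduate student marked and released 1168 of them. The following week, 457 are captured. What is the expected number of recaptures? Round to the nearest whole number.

Expected recaptures E[R] = M·C / N.
E[R] = 1168 × 457 / 3341 = 533776 / 3341 ≈ 159.8 → 160

expected recaptures ≈ 160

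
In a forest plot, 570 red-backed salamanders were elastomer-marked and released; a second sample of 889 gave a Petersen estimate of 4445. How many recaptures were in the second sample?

R = 114

From N = M·C/R: R = M·C / N = 570·889 / 4445 = 506730 / 4445 = 114.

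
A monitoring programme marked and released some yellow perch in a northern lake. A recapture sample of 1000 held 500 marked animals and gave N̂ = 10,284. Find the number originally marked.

M = 5142

From N = M·C/R: M = N·R / C = 10284·500 / 1000 = 5142000 / 1000 = 5142.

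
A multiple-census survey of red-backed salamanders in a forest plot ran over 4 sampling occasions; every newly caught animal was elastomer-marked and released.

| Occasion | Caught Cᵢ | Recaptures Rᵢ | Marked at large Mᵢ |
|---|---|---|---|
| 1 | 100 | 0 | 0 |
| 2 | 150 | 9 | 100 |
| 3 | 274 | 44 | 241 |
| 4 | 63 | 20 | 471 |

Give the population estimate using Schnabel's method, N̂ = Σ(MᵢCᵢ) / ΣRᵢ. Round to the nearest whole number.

N ≈ 1517

Σ MᵢCᵢ = 0·100 + 100·150 + 241·274 + 471·63 = 0 + 15000 + 66034 + 29673 = 110707
Σ Rᵢ = 0 + 9 + 44 + 20 = 73
N̂ = 110707 / 73 ≈ 1516.5 → 1517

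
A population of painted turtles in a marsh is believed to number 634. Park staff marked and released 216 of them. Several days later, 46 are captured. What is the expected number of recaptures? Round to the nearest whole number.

expected recaptures ≈ 16

The marked fraction of the population is 216/634, so in a sample of 46 expect C·(M/N) marked.
E[R] = 216 × 46 / 634 = 9936 / 634 ≈ 15.7 → 16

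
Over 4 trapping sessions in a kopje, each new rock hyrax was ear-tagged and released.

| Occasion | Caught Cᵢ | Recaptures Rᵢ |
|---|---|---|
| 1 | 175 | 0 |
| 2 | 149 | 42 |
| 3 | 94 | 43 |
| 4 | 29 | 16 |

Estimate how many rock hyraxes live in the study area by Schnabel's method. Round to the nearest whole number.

Marked at large before each occasion: Mᵢ = Σⱼ<ᵢ (Cⱼ − Rⱼ) → M1=0, M2=175, M3=282, M4=333
Σ MᵢCᵢ = 0·175 + 175·149 + 282·94 + 333·29 = 0 + 26075 + 26508 + 9657 = 62240
Σ Rᵢ = 0 + 42 + 43 + 16 = 101
N̂ = 62240 / 101 ≈ 616.2 → 616

N ≈ 616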